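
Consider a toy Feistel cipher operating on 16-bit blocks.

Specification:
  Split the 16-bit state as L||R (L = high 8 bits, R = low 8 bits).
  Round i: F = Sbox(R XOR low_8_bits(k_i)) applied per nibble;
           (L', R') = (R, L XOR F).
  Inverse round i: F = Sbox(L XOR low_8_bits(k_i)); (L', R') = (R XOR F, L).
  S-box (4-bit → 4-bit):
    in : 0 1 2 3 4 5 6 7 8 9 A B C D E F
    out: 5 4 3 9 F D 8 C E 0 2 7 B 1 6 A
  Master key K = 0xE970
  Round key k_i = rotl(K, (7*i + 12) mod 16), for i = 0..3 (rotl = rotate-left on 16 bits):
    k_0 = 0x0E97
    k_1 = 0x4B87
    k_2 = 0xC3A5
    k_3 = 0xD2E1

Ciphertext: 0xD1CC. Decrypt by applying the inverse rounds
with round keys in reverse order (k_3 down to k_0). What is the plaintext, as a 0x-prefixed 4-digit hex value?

0xF0F8

s_0 = ciphertext = 0xD1CC
s_1 = InvRound(s_0, k_3) = 0x59D1
s_2 = InvRound(s_1, k_2) = 0x7A59
s_3 = InvRound(s_2, k_1) = 0xF87A
s_4 = InvRound(s_3, k_0) = 0xF0F8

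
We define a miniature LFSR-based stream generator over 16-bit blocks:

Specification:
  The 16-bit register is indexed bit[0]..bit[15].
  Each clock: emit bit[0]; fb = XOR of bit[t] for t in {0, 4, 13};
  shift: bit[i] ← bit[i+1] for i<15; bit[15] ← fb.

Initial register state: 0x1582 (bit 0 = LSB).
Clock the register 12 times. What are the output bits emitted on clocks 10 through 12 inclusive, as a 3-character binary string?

reg_0 = 0x1582
clock 1: out=0, reg = 0x0AC1
clock 2: out=1, reg = 0x8560
clock 3: out=0, reg = 0x42B0
clock 4: out=0, reg = 0xA158
clock 5: out=0, reg = 0x50AC
clock 6: out=0, reg = 0x2856
clock 7: out=0, reg = 0x142B
clock 8: out=1, reg = 0x8A15
clock 9: out=1, reg = 0x450A
clock 10: out=0, reg = 0x2285
clock 11: out=1, reg = 0x1142
clock 12: out=0, reg = 0x08A1

010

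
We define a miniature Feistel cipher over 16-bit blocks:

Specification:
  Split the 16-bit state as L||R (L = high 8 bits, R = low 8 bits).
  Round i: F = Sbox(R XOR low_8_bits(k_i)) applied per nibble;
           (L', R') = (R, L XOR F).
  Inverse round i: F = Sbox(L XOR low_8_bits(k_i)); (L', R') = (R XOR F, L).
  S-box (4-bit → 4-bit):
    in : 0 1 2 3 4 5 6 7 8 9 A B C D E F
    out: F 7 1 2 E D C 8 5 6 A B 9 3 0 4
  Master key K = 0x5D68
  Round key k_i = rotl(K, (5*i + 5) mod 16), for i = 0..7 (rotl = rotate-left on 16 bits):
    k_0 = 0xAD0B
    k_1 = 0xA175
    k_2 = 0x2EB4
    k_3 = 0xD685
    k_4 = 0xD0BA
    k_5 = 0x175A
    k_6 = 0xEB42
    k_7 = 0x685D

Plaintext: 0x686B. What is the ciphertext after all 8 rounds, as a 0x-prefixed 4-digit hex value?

0x5205

s_0 = plaintext = 0x686B
s_1 = Round(s_0, k_0) = 0x6BA7
s_2 = Round(s_1, k_1) = 0xA75A
s_3 = Round(s_2, k_2) = 0x5AA7
s_4 = Round(s_3, k_3) = 0xA74B
s_5 = Round(s_4, k_4) = 0x4BE0
s_6 = Round(s_5, k_5) = 0xE0F1
s_7 = Round(s_6, k_6) = 0xF152
s_8 = Round(s_7, k_7) = 0x5205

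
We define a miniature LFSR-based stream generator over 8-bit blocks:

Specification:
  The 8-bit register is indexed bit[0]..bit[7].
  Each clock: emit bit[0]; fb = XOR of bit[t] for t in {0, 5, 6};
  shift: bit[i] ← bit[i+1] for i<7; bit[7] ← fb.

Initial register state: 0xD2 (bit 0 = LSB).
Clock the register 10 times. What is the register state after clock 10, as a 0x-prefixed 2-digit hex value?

reg_0 = 0xD2
clock 1: out=0, reg = 0xE9
clock 2: out=1, reg = 0xF4
clock 3: out=0, reg = 0x7A
clock 4: out=0, reg = 0x3D
clock 5: out=1, reg = 0x1E
clock 6: out=0, reg = 0x0F
clock 7: out=1, reg = 0x87
clock 8: out=1, reg = 0xC3
clock 9: out=1, reg = 0x61
clock 10: out=1, reg = 0xB0

0xB0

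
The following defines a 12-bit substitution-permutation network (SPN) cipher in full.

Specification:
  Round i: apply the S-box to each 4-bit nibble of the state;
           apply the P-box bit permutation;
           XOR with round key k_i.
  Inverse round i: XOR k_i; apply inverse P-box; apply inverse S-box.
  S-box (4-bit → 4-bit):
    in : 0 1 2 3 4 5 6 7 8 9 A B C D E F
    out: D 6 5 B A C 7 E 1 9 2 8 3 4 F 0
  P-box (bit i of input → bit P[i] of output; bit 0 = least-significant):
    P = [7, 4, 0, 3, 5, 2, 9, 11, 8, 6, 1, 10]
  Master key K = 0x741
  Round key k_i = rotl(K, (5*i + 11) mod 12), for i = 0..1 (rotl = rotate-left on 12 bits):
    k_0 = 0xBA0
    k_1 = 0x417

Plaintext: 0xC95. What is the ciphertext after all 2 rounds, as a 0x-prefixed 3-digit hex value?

0x5B9

s_0 = plaintext = 0xC95
s_1 = Round(s_0, k_0) = 0x2C9
s_2 = Round(s_1, k_1) = 0x5B9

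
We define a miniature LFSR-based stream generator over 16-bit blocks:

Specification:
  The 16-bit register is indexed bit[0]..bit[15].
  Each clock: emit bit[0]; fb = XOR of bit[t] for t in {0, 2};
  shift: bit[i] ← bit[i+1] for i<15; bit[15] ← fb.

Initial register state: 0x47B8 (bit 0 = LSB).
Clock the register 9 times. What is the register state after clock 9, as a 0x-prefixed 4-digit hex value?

0x2B23

reg_0 = 0x47B8
clock 1: out=0, reg = 0x23DC
clock 2: out=0, reg = 0x91EE
clock 3: out=0, reg = 0xC8F7
clock 4: out=1, reg = 0x647B
clock 5: out=1, reg = 0xB23D
clock 6: out=1, reg = 0x591E
clock 7: out=0, reg = 0xAC8F
clock 8: out=1, reg = 0x5647
clock 9: out=1, reg = 0x2B23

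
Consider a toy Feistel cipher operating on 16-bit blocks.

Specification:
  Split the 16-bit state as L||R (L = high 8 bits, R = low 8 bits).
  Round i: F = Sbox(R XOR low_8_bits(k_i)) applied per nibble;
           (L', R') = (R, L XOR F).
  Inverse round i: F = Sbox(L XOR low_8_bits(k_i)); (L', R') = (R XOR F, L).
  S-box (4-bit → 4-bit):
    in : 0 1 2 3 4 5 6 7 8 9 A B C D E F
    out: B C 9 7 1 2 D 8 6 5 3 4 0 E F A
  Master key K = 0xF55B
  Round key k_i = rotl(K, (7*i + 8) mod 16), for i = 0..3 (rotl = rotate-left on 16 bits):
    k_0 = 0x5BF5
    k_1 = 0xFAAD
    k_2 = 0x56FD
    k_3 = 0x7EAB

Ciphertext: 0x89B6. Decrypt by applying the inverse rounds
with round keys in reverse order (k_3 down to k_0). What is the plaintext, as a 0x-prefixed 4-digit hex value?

0x8121

s_0 = ciphertext = 0x89B6
s_1 = InvRound(s_0, k_3) = 0x2F89
s_2 = InvRound(s_1, k_2) = 0x602F
s_3 = InvRound(s_2, k_1) = 0x2160
s_4 = InvRound(s_3, k_0) = 0x8121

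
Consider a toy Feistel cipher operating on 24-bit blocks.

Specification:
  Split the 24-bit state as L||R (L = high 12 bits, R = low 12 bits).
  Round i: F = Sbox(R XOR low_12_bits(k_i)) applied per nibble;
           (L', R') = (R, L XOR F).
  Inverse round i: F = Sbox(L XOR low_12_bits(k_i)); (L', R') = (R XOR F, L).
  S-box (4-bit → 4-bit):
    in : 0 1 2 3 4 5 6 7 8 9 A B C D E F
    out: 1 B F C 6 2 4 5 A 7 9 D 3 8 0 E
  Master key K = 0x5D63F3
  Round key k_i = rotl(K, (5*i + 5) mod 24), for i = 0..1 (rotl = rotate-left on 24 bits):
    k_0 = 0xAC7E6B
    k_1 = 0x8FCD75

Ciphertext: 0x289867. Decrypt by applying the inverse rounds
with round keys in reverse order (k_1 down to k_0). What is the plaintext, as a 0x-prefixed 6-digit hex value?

s_0 = ciphertext = 0x289867
s_1 = InvRound(s_0, k_1) = 0x684289
s_2 = InvRound(s_1, k_0) = 0x887684

0x887684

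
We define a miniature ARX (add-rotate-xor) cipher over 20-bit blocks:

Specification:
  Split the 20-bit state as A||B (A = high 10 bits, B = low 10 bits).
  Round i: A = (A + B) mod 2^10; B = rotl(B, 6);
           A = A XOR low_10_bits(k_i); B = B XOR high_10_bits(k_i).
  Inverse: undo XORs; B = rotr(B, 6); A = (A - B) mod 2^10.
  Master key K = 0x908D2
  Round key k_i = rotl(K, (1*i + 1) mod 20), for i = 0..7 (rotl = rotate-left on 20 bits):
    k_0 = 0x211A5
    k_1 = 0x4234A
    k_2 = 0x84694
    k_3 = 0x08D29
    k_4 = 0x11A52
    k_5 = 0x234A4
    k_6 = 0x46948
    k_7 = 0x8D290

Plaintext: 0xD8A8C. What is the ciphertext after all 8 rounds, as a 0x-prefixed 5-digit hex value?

s_0 = plaintext = 0xD8A8C
s_1 = Round(s_0, k_0) = 0x12FAC
s_2 = Round(s_1, k_1) = 0x2F632
s_3 = Round(s_2, k_2) = 0x1EEB2
s_4 = Round(s_3, k_3) = 0x81088
s_5 = Round(s_4, k_4) = 0x37A4E
s_6 = Round(s_5, k_5) = 0xE2329
s_7 = Round(s_6, k_6) = 0xFE768
s_8 = Round(s_7, k_7) = 0x7C402

0x7C402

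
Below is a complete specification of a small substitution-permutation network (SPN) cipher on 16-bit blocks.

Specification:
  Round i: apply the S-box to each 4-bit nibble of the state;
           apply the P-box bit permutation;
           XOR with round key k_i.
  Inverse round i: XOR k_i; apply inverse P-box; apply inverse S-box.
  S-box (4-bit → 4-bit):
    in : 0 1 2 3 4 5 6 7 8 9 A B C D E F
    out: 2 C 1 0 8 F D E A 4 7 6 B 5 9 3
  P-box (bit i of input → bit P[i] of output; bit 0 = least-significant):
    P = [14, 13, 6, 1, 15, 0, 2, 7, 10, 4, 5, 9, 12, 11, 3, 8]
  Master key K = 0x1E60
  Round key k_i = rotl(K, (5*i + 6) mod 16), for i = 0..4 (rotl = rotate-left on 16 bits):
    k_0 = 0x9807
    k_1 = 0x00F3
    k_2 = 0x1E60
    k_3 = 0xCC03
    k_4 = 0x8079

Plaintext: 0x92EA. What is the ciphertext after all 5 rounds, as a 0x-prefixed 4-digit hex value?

s_0 = plaintext = 0x92EA
s_1 = Round(s_0, k_0) = 0x7CCF
s_2 = Round(s_1, k_1) = 0xEF6A
s_3 = Round(s_2, k_2) = 0xEBB4
s_4 = Round(s_3, k_3) = 0xDD34
s_5 = Round(s_4, k_4) = 0x9453

0x9453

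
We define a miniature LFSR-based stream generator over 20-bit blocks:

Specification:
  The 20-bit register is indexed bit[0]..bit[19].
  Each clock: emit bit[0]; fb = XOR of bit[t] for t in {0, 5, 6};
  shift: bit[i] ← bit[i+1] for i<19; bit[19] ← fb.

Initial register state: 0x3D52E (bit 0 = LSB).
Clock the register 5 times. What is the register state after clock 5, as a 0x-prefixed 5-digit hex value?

reg_0 = 0x3D52E
clock 1: out=0, reg = 0x9EA97
clock 2: out=1, reg = 0xCF54B
clock 3: out=1, reg = 0x67AA5
clock 4: out=1, reg = 0x33D52
clock 5: out=0, reg = 0x99EA9

0x99EA9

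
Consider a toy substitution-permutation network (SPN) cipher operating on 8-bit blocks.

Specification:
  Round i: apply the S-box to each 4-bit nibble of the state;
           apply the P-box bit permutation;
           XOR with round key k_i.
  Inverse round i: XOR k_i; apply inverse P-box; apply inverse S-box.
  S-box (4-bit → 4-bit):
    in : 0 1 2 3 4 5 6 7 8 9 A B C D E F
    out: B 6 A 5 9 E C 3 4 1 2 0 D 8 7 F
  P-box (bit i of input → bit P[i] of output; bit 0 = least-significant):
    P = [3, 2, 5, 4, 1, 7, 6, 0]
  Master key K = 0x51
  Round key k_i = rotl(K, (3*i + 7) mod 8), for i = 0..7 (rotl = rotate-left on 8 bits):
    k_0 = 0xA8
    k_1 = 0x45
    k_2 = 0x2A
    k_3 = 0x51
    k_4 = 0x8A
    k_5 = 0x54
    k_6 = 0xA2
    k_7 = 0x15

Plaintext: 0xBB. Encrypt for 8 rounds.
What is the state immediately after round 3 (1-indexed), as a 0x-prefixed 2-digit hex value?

0xDC

s_0 = plaintext = 0xBB
s_1 = Round(s_0, k_0) = 0xA8
s_2 = Round(s_1, k_1) = 0xE5
s_3 = Round(s_2, k_2) = 0xDC
s_4 = Round(s_3, k_3) = 0x68
s_5 = Round(s_4, k_4) = 0xEB
s_6 = Round(s_5, k_5) = 0x96
s_7 = Round(s_6, k_6) = 0x90
s_8 = Round(s_7, k_7) = 0x0B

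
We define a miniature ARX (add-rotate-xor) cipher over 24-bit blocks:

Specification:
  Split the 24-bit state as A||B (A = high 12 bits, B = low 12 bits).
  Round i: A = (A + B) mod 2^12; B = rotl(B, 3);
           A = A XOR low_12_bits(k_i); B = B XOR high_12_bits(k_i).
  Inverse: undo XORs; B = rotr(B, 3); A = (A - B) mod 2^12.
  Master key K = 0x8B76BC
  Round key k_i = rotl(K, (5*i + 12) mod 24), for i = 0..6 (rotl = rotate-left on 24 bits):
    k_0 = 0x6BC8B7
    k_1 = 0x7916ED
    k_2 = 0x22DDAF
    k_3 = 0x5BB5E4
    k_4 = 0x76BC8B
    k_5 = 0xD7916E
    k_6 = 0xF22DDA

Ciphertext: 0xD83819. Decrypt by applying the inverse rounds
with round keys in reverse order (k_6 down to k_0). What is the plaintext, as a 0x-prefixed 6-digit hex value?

s_0 = ciphertext = 0xD83819
s_1 = InvRound(s_0, k_6) = 0x9726E7
s_2 = InvRound(s_1, k_5) = 0xAA9D73
s_3 = InvRound(s_2, k_4) = 0x4DF143
s_4 = InvRound(s_3, k_3) = 0x09C09F
s_5 = InvRound(s_4, k_2) = 0x8DD456
s_6 = InvRound(s_5, k_1) = 0xFB8E78
s_7 = InvRound(s_6, k_0) = 0xDF7918

0xDF7918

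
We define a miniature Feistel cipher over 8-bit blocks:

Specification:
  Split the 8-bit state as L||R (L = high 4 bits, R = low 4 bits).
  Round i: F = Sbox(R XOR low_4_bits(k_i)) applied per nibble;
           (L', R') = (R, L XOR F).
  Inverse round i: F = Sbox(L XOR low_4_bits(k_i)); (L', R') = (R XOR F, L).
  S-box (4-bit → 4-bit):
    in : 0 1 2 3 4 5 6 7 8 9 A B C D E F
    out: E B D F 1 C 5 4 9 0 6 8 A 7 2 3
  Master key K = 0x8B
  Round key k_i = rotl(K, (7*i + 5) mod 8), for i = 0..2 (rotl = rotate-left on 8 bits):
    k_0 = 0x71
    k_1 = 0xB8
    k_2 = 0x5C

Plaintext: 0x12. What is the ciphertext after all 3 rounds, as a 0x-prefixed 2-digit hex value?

s_0 = plaintext = 0x12
s_1 = Round(s_0, k_0) = 0x2E
s_2 = Round(s_1, k_1) = 0xE7
s_3 = Round(s_2, k_2) = 0x76

0x76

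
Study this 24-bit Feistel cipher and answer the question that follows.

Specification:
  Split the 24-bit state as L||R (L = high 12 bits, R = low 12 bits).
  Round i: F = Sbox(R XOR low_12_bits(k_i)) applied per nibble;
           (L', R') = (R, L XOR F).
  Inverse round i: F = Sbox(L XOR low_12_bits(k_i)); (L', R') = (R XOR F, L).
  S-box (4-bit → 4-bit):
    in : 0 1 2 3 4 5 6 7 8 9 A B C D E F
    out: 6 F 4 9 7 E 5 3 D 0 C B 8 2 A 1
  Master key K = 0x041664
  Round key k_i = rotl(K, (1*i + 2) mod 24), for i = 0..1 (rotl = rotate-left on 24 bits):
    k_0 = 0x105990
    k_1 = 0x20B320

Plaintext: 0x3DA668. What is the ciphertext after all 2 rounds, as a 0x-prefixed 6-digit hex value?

s_0 = plaintext = 0x3DA668
s_1 = Round(s_0, k_0) = 0x6682C7
s_2 = Round(s_1, k_1) = 0x2C79CB

0x2C79CB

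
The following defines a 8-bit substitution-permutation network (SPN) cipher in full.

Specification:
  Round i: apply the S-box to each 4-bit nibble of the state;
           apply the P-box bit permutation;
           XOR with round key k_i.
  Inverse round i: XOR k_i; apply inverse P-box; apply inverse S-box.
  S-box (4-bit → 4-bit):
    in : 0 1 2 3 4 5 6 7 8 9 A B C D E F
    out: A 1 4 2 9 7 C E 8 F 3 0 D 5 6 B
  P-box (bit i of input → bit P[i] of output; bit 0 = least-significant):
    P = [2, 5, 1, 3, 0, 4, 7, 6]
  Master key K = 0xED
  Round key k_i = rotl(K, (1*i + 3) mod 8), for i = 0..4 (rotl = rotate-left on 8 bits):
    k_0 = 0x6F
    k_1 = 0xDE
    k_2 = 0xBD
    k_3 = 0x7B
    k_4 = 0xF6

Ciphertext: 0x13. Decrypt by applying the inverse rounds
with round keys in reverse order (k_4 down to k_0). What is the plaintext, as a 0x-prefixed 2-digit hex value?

s_0 = ciphertext = 0x13
s_1 = InvRound(s_0, k_4) = 0xCA
s_2 = InvRound(s_1, k_3) = 0x53
s_3 = InvRound(s_2, k_2) = 0x69
s_4 = InvRound(s_3, k_1) = 0x55
s_5 = InvRound(s_4, k_0) = 0x37

0x37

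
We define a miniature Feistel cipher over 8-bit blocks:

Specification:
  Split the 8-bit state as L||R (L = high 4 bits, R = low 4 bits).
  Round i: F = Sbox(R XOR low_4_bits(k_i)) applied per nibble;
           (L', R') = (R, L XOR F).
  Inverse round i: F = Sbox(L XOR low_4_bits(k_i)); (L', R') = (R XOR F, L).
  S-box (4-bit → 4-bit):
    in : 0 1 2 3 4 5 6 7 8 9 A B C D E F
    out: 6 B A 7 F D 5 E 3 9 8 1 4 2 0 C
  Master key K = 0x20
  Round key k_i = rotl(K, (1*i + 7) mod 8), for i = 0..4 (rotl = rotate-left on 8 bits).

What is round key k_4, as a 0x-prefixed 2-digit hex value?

0x01

K = 0x20
k_0 = rotl(K, (1*0+7) mod 8) = rotl(K, 7) = 0x10
k_1 = rotl(K, (1*1+7) mod 8) = rotl(K, 0) = 0x20
k_2 = rotl(K, (1*2+7) mod 8) = rotl(K, 1) = 0x40
k_3 = rotl(K, (1*3+7) mod 8) = rotl(K, 2) = 0x80
k_4 = rotl(K, (1*4+7) mod 8) = rotl(K, 3) = 0x01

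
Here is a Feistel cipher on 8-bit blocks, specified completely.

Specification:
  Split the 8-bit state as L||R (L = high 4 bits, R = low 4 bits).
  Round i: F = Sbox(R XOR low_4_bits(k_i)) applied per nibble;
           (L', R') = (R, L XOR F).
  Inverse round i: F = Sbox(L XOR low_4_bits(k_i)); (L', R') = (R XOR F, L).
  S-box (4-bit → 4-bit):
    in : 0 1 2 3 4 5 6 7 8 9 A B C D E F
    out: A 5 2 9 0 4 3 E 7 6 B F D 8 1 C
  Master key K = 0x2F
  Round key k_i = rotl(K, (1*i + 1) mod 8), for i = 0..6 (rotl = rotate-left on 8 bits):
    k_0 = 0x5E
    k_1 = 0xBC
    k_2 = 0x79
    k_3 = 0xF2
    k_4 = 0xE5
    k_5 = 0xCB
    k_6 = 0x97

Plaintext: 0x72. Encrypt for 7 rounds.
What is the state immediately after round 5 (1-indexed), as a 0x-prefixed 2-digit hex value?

0xDA

s_0 = plaintext = 0x72
s_1 = Round(s_0, k_0) = 0x2A
s_2 = Round(s_1, k_1) = 0xA1
s_3 = Round(s_2, k_2) = 0x1D
s_4 = Round(s_3, k_3) = 0xDD
s_5 = Round(s_4, k_4) = 0xDA
s_6 = Round(s_5, k_5) = 0xA8
s_7 = Round(s_6, k_6) = 0x86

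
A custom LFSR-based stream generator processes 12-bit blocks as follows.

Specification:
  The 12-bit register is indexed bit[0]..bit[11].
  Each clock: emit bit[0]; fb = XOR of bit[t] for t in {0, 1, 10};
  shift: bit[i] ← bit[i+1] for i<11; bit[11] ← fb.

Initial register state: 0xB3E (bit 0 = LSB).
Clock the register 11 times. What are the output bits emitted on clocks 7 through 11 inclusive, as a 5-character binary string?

reg_0 = 0xB3E
clock 1: out=0, reg = 0xD9F
clock 2: out=1, reg = 0xECF
clock 3: out=1, reg = 0xF67
clock 4: out=1, reg = 0xFB3
clock 5: out=1, reg = 0xFD9
clock 6: out=1, reg = 0x7EC
clock 7: out=0, reg = 0xBF6
clock 8: out=0, reg = 0xDFB
clock 9: out=1, reg = 0xEFD
clock 10: out=1, reg = 0x77E
clock 11: out=0, reg = 0x3BF

00110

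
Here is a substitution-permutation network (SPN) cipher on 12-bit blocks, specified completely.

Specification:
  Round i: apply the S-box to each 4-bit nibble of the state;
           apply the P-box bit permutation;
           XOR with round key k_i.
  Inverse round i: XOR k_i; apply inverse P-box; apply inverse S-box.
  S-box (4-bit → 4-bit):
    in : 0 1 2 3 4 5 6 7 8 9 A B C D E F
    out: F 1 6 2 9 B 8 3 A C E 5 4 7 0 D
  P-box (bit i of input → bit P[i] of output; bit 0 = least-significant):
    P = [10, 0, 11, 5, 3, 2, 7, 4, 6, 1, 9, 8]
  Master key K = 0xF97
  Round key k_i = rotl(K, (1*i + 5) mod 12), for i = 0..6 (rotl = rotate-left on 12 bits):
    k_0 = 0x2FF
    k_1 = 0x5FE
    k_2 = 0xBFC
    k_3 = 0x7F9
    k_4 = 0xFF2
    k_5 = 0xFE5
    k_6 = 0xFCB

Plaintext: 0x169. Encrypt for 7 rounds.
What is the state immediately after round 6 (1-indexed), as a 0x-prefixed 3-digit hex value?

0xAEB

s_0 = plaintext = 0x169
s_1 = Round(s_0, k_0) = 0xA8F
s_2 = Round(s_1, k_1) = 0xAC8
s_3 = Round(s_2, k_2) = 0x85F
s_4 = Round(s_3, k_3) = 0xAC7
s_5 = Round(s_4, k_4) = 0x871
s_6 = Round(s_5, k_5) = 0xAEB
s_7 = Round(s_6, k_6) = 0x0C9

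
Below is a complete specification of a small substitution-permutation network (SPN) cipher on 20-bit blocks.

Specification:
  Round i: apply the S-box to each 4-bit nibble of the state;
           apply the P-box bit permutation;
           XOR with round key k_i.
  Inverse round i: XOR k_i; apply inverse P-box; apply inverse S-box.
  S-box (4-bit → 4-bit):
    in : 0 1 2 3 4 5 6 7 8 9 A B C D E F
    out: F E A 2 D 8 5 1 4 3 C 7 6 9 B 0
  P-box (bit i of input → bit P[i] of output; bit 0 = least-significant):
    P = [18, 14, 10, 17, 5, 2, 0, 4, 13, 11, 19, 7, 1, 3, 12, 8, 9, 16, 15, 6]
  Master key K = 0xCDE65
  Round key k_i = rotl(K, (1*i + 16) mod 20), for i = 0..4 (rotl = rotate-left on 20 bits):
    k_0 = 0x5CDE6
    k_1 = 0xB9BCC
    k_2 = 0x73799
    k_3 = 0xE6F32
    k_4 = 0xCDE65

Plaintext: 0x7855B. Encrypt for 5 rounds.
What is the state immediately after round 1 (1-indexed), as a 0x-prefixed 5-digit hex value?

s_0 = plaintext = 0x7855B
s_1 = Round(s_0, k_0) = 0x19B76
s_2 = Round(s_1, k_1) = 0x637A6
s_3 = Round(s_2, k_2) = 0x39180
s_4 = Round(s_3, k_3) = 0x123B9
s_5 = Round(s_4, k_4) = 0x91708

0x19B76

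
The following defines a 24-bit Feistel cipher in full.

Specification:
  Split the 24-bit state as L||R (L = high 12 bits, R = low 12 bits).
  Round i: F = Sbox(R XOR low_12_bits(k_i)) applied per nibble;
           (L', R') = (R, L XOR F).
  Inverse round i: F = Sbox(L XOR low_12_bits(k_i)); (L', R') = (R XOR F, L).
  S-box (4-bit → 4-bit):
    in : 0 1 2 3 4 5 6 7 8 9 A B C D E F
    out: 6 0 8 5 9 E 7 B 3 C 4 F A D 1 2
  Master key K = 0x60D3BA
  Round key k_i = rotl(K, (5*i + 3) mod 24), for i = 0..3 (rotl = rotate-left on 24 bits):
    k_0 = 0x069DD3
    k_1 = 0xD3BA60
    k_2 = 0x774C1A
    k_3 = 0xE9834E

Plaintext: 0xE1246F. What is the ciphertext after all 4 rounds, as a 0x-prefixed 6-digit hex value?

0xD7F60C

s_0 = plaintext = 0xE1246F
s_1 = Round(s_0, k_0) = 0x46F2E8
s_2 = Round(s_1, k_1) = 0x2E875C
s_3 = Round(s_2, k_2) = 0x75CD7F
s_4 = Round(s_3, k_3) = 0xD7F60C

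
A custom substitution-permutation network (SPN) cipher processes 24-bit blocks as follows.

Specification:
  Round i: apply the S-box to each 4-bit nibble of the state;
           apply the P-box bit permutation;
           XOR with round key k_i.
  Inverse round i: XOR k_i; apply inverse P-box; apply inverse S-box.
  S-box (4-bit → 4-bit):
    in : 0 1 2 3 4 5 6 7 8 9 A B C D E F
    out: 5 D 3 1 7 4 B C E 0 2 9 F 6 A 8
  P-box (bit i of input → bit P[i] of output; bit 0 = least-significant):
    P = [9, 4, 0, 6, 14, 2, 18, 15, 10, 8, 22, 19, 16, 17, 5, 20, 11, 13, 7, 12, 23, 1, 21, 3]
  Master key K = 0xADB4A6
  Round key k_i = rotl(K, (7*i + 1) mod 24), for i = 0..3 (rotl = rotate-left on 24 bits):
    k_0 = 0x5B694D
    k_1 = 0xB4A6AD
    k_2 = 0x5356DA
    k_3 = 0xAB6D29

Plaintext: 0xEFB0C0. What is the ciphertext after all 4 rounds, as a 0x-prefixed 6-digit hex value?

0x2BF1B1

s_0 = plaintext = 0xEFB0C0
s_1 = Round(s_0, k_0) = 0x0EBF42
s_2 = Round(s_1, k_1) = 0x09D4B9
s_3 = Round(s_2, k_2) = 0xB193FA
s_4 = Round(s_3, k_3) = 0x2BF1B1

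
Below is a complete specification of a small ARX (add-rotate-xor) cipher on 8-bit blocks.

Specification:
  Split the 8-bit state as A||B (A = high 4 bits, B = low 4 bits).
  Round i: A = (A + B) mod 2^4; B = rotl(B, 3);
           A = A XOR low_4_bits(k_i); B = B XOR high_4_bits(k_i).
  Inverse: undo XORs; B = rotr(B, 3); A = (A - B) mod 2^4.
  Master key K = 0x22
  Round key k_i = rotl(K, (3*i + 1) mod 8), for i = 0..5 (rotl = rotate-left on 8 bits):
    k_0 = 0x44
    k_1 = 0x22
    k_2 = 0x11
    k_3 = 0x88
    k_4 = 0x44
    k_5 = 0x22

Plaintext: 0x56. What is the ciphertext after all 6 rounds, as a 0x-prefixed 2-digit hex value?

0x89

s_0 = plaintext = 0x56
s_1 = Round(s_0, k_0) = 0xF7
s_2 = Round(s_1, k_1) = 0x49
s_3 = Round(s_2, k_2) = 0xCD
s_4 = Round(s_3, k_3) = 0x16
s_5 = Round(s_4, k_4) = 0x37
s_6 = Round(s_5, k_5) = 0x89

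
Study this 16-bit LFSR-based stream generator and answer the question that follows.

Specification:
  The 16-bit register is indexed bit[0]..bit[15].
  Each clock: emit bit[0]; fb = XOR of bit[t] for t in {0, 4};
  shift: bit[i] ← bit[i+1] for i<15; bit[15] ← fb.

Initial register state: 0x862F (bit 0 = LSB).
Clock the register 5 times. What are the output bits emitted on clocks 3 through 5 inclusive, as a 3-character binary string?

reg_0 = 0x862F
clock 1: out=1, reg = 0xC317
clock 2: out=1, reg = 0x618B
clock 3: out=1, reg = 0xB0C5
clock 4: out=1, reg = 0xD862
clock 5: out=0, reg = 0x6C31

110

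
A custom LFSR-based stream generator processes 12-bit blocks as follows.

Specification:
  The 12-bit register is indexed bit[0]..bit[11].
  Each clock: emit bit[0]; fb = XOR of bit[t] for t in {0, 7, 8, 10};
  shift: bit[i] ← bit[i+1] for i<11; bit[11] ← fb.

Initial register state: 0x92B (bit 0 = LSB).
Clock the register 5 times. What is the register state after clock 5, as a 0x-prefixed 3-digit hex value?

0xD49

reg_0 = 0x92B
clock 1: out=1, reg = 0x495
clock 2: out=1, reg = 0xA4A
clock 3: out=0, reg = 0x525
clock 4: out=1, reg = 0xA92
clock 5: out=0, reg = 0xD49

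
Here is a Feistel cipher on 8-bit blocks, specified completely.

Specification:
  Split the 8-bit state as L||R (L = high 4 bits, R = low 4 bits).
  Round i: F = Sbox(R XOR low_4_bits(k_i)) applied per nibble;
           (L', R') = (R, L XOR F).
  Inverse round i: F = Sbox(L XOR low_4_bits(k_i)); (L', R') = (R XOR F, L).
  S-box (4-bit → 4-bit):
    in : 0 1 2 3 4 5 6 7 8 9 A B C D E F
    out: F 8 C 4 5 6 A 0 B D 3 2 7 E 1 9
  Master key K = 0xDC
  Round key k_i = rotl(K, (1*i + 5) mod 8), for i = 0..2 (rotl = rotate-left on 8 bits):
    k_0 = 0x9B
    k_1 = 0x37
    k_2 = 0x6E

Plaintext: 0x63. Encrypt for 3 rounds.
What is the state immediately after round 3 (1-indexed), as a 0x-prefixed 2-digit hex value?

s_0 = plaintext = 0x63
s_1 = Round(s_0, k_0) = 0x3D
s_2 = Round(s_1, k_1) = 0xD0
s_3 = Round(s_2, k_2) = 0x0C

0x0C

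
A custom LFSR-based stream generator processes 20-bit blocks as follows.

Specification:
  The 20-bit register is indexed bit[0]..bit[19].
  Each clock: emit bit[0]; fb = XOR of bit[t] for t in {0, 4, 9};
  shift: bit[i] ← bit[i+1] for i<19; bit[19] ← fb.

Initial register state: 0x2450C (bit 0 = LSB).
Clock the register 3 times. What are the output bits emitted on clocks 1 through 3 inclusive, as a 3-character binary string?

reg_0 = 0x2450C
clock 1: out=0, reg = 0x12286
clock 2: out=0, reg = 0x89143
clock 3: out=1, reg = 0xC48A1

001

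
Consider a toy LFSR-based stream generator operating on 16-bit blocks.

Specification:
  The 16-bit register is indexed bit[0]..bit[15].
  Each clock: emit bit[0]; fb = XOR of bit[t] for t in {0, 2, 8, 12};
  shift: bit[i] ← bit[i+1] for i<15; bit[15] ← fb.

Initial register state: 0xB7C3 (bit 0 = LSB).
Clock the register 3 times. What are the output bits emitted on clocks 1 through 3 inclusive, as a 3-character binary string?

reg_0 = 0xB7C3
clock 1: out=1, reg = 0xDBE1
clock 2: out=1, reg = 0xEDF0
clock 3: out=0, reg = 0xF6F8

110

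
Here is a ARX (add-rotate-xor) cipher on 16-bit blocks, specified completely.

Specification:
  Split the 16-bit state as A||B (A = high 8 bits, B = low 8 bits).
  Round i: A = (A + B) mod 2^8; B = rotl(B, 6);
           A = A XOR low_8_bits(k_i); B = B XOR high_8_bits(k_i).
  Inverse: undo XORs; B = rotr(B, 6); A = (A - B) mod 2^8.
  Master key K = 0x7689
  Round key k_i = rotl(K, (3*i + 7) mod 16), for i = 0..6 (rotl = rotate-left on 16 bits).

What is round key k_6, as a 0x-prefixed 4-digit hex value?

K = 0x7689
k_0 = rotl(K, (3*0+7) mod 16) = rotl(K, 7) = 0x44BB
k_1 = rotl(K, (3*1+7) mod 16) = rotl(K, 10) = 0x25DA
k_2 = rotl(K, (3*2+7) mod 16) = rotl(K, 13) = 0x2ED1
k_3 = rotl(K, (3*3+7) mod 16) = rotl(K, 0) = 0x7689
k_4 = rotl(K, (3*4+7) mod 16) = rotl(K, 3) = 0xB44B
k_5 = rotl(K, (3*5+7) mod 16) = rotl(K, 6) = 0xA25D
k_6 = rotl(K, (3*6+7) mod 16) = rotl(K, 9) = 0x12ED

0x12ED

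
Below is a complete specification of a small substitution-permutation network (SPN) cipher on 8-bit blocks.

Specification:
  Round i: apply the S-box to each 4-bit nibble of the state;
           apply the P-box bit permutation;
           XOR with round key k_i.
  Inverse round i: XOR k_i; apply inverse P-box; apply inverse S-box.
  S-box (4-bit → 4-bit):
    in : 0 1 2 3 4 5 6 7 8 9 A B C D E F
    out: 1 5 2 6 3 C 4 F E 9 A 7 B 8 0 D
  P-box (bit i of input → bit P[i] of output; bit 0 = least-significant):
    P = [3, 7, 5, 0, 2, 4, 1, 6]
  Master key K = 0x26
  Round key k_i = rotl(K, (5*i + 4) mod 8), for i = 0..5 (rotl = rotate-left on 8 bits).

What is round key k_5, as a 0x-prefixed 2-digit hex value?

K = 0x26
k_0 = rotl(K, (5*0+4) mod 8) = rotl(K, 4) = 0x62
k_1 = rotl(K, (5*1+4) mod 8) = rotl(K, 1) = 0x4C
k_2 = rotl(K, (5*2+4) mod 8) = rotl(K, 6) = 0x89
k_3 = rotl(K, (5*3+4) mod 8) = rotl(K, 3) = 0x31
k_4 = rotl(K, (5*4+4) mod 8) = rotl(K, 0) = 0x26
k_5 = rotl(K, (5*5+4) mod 8) = rotl(K, 5) = 0xC4

0xC4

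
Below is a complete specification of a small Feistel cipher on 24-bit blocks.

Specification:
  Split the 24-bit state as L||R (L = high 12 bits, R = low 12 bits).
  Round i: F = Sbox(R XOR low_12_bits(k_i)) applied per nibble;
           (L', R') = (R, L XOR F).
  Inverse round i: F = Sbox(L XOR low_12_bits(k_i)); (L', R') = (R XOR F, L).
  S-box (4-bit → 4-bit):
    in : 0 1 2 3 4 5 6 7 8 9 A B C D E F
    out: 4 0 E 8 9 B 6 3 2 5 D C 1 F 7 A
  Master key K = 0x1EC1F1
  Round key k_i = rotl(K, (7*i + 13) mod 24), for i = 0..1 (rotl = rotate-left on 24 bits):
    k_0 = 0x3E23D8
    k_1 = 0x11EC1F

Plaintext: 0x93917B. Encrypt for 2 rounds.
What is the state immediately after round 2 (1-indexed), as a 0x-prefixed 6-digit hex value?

0x7E1DDC

s_0 = plaintext = 0x93917B
s_1 = Round(s_0, k_0) = 0x17B7E1
s_2 = Round(s_1, k_1) = 0x7E1DDC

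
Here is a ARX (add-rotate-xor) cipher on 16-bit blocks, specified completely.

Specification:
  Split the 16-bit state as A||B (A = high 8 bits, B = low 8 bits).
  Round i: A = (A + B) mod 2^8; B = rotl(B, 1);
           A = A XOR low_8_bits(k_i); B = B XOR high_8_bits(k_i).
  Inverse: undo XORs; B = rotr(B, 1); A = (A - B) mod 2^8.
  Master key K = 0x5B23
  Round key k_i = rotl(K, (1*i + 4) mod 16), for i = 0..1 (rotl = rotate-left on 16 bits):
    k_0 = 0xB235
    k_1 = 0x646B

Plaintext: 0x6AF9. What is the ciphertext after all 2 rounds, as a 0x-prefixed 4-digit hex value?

s_0 = plaintext = 0x6AF9
s_1 = Round(s_0, k_0) = 0x5641
s_2 = Round(s_1, k_1) = 0xFCE6

0xFCE6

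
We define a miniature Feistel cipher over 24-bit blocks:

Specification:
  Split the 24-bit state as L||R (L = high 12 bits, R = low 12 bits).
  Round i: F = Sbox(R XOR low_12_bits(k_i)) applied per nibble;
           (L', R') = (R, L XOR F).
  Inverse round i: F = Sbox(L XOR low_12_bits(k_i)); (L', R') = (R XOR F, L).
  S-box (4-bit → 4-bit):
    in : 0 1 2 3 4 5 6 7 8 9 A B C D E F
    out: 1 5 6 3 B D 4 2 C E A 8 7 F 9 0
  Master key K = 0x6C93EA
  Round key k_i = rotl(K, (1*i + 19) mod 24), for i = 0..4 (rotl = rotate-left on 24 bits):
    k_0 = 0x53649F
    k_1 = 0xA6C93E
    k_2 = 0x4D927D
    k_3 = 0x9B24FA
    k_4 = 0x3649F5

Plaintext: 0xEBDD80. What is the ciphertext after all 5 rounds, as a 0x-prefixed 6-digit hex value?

0x66A514

s_0 = plaintext = 0xEBDD80
s_1 = Round(s_0, k_0) = 0xD800ED
s_2 = Round(s_1, k_1) = 0x0ED373
s_3 = Round(s_2, k_2) = 0x3735F4
s_4 = Round(s_3, k_3) = 0x5F466A
s_5 = Round(s_4, k_4) = 0x66A514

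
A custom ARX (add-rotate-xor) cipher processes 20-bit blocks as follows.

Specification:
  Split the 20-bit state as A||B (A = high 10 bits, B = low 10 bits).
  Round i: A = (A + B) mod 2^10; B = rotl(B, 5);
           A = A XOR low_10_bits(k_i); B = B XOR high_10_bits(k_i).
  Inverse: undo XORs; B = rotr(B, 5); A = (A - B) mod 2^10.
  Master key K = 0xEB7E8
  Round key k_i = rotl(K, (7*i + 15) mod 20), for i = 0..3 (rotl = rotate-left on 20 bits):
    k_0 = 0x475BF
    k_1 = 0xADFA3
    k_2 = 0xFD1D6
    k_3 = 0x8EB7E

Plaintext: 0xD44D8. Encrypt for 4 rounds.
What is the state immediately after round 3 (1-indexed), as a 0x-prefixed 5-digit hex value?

0x03F1A

s_0 = plaintext = 0xD44D8
s_1 = Round(s_0, k_0) = 0x65A1B
s_2 = Round(s_1, k_1) = 0x049C7
s_3 = Round(s_2, k_2) = 0x03F1A
s_4 = Round(s_3, k_3) = 0x15D62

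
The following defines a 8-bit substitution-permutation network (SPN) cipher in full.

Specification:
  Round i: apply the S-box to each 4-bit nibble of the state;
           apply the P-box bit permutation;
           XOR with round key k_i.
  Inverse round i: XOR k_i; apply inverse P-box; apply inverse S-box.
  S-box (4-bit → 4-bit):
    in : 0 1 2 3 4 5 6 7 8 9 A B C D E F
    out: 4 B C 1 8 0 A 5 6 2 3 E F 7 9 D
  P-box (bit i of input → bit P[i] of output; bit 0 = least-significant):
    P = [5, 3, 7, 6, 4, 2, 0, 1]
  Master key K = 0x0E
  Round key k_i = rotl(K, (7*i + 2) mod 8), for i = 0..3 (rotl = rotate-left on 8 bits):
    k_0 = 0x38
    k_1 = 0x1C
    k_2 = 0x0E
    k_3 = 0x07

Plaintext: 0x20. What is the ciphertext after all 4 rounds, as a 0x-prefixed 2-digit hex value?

s_0 = plaintext = 0x20
s_1 = Round(s_0, k_0) = 0xBB
s_2 = Round(s_1, k_1) = 0xD3
s_3 = Round(s_2, k_2) = 0x3B
s_4 = Round(s_3, k_3) = 0xDF

0xDF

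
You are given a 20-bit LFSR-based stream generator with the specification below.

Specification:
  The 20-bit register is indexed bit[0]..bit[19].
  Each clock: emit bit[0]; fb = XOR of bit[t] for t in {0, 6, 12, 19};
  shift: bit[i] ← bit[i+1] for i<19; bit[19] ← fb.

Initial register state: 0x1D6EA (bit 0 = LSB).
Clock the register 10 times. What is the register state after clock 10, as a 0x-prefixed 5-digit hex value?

reg_0 = 0x1D6EA
clock 1: out=0, reg = 0x0EB75
clock 2: out=1, reg = 0x075BA
clock 3: out=0, reg = 0x83ADD
clock 4: out=1, reg = 0x41D6E
clock 5: out=0, reg = 0x20EB7
clock 6: out=1, reg = 0x9075B
clock 7: out=1, reg = 0xC83AD
clock 8: out=1, reg = 0x641D6
clock 9: out=0, reg = 0xB20EB
clock 10: out=1, reg = 0xD9075

0xD9075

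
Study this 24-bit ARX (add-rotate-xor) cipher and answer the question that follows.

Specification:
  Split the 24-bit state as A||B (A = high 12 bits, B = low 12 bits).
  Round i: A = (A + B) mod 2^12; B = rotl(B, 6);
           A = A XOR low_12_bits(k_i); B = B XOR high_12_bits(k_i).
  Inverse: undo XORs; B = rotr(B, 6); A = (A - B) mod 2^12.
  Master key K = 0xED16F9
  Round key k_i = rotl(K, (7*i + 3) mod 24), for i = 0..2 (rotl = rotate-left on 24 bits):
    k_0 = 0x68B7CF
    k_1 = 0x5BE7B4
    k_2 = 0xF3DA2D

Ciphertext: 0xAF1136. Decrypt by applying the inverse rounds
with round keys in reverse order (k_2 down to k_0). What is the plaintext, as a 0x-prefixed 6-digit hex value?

0x9E059C

s_0 = ciphertext = 0xAF1136
s_1 = InvRound(s_0, k_2) = 0xDE42F8
s_2 = InvRound(s_1, k_1) = 0x8B319D
s_3 = InvRound(s_2, k_0) = 0x9E059C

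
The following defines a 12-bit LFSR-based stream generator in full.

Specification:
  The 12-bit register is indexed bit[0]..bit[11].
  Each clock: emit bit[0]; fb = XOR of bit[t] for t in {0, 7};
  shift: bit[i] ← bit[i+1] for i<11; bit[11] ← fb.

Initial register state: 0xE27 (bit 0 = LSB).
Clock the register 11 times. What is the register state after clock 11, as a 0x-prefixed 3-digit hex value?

reg_0 = 0xE27
clock 1: out=1, reg = 0xF13
clock 2: out=1, reg = 0xF89
clock 3: out=1, reg = 0x7C4
clock 4: out=0, reg = 0xBE2
clock 5: out=0, reg = 0xDF1
clock 6: out=1, reg = 0x6F8
clock 7: out=0, reg = 0xB7C
clock 8: out=0, reg = 0x5BE
clock 9: out=0, reg = 0xADF
clock 10: out=1, reg = 0x56F
clock 11: out=1, reg = 0xAB7

0xAB7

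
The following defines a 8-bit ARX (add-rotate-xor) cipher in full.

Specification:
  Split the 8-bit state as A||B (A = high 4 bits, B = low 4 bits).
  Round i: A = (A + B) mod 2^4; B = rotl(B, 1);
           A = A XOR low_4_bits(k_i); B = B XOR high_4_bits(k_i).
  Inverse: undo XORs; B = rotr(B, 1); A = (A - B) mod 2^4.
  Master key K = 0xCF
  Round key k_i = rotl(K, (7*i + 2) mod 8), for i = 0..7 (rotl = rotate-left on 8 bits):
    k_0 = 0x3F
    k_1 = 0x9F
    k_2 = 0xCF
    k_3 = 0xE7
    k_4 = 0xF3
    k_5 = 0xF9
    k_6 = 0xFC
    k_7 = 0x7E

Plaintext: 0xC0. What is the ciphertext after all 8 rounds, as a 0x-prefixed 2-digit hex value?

s_0 = plaintext = 0xC0
s_1 = Round(s_0, k_0) = 0x33
s_2 = Round(s_1, k_1) = 0x9F
s_3 = Round(s_2, k_2) = 0x73
s_4 = Round(s_3, k_3) = 0xD8
s_5 = Round(s_4, k_4) = 0x6E
s_6 = Round(s_5, k_5) = 0xD2
s_7 = Round(s_6, k_6) = 0x3B
s_8 = Round(s_7, k_7) = 0x00

0x00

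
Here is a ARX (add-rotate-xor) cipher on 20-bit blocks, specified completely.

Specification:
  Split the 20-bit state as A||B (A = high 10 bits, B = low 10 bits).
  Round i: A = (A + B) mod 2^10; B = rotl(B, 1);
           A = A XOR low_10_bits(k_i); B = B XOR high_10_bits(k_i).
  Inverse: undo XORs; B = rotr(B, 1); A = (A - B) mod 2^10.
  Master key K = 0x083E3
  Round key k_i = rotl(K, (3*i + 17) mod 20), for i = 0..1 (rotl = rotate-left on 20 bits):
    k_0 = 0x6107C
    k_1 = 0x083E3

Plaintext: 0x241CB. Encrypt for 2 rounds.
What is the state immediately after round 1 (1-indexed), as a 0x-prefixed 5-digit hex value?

0x89E12

s_0 = plaintext = 0x241CB
s_1 = Round(s_0, k_0) = 0x89E12
s_2 = Round(s_1, k_1) = 0xF6805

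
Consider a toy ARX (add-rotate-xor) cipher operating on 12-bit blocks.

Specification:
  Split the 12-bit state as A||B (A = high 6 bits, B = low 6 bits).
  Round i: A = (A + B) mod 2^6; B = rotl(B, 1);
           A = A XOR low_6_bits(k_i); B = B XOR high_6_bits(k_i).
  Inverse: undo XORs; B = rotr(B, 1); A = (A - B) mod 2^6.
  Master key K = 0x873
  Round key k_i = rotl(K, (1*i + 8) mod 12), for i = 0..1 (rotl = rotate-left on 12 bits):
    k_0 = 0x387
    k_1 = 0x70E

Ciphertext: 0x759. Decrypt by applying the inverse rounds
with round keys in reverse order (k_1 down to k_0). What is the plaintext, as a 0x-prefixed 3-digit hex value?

0x816

s_0 = ciphertext = 0x759
s_1 = InvRound(s_0, k_1) = 0xC62
s_2 = InvRound(s_1, k_0) = 0x816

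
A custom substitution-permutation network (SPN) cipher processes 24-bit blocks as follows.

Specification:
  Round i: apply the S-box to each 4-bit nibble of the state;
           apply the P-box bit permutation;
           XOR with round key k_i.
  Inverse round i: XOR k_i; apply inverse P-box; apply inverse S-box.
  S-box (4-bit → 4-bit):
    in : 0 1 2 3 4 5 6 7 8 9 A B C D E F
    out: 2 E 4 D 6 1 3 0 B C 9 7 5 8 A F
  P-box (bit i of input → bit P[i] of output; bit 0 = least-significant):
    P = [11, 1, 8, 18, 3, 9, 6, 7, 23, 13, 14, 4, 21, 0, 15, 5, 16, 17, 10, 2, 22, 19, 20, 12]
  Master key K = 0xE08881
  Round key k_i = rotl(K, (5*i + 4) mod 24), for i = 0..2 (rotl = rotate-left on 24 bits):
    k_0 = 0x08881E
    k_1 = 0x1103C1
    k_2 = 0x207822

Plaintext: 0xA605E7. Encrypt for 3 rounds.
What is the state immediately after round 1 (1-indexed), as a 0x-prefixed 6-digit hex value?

s_0 = plaintext = 0xA605E7
s_1 = Round(s_0, k_0) = 0xCB9A9F
s_2 = Round(s_1, k_1) = 0xC68E33
s_3 = Round(s_2, k_2) = 0x5751DB

0xCB9A9F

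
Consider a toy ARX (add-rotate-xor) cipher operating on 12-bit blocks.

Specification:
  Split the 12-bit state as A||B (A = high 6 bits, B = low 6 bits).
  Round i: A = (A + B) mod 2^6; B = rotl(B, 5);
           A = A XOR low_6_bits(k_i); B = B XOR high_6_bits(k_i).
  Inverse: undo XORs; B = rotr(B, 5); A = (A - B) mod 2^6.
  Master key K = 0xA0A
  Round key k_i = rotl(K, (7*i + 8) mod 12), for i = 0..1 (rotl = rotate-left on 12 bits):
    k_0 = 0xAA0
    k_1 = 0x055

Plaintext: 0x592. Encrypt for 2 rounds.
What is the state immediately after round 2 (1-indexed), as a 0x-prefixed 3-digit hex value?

s_0 = plaintext = 0x592
s_1 = Round(s_0, k_0) = 0x223
s_2 = Round(s_1, k_1) = 0xFB0

0xFB0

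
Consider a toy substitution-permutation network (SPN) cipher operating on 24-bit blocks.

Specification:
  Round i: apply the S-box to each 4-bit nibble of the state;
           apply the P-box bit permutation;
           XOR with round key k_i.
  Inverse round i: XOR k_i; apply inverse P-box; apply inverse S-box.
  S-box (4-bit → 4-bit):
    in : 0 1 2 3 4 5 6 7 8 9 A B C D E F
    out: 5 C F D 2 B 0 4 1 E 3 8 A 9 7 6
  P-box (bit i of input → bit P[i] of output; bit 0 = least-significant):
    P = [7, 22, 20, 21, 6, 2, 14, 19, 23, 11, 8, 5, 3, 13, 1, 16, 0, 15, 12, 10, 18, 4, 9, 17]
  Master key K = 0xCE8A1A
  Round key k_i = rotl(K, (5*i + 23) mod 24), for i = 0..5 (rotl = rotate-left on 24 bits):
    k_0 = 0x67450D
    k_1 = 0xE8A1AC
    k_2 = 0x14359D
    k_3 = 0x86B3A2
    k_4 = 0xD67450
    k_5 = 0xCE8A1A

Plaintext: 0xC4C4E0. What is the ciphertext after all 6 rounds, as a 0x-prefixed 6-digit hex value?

s_0 = plaintext = 0xC4C4E0
s_1 = Round(s_0, k_0) = 0x74ADD9
s_2 = Round(s_1, k_1) = 0x1003C4
s_3 = Round(s_2, k_2) = 0xDE26B2
s_4 = Round(s_3, k_3) = 0xF90329
s_5 = Round(s_4, k_4) = 0x2EA32E
s_6 = Round(s_5, k_5) = 0x1079E7

0x1079E7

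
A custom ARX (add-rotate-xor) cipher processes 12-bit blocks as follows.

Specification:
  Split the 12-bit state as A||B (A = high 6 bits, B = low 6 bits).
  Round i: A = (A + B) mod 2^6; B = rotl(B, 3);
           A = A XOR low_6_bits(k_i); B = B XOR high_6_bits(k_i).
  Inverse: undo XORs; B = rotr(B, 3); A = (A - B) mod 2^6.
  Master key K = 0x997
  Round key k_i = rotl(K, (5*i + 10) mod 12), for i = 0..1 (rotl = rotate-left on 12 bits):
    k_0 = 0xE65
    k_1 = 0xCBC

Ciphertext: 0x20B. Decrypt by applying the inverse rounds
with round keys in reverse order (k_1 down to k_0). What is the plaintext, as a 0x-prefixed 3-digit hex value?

s_0 = ciphertext = 0x20B
s_1 = InvRound(s_0, k_1) = 0x94F
s_2 = InvRound(s_1, k_0) = 0x2B6

0x2B6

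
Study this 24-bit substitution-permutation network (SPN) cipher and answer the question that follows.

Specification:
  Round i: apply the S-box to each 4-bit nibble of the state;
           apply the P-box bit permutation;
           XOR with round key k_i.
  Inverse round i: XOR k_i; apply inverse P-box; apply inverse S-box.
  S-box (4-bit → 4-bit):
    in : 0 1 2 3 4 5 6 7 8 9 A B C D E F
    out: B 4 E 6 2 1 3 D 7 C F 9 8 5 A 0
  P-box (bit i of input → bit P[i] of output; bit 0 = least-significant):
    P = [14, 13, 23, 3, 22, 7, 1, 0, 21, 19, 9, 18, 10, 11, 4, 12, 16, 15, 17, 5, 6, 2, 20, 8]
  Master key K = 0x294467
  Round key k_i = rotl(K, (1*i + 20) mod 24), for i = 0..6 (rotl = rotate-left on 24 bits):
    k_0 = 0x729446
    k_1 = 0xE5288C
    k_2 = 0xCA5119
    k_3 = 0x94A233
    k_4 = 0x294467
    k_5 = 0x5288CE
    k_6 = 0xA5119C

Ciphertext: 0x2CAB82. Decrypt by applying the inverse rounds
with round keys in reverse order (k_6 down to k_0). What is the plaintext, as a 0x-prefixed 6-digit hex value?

0xAE3722

s_0 = ciphertext = 0x2CAB82
s_1 = InvRound(s_0, k_6) = 0x462312
s_2 = InvRound(s_1, k_5) = 0xA4394E
s_3 = InvRound(s_2, k_4) = 0xCB0ECA
s_4 = InvRound(s_3, k_3) = 0xDA8E0E
s_5 = InvRound(s_4, k_2) = 0x24A195
s_6 = InvRound(s_5, k_1) = 0xC63FB9
s_7 = InvRound(s_6, k_0) = 0xAE3722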